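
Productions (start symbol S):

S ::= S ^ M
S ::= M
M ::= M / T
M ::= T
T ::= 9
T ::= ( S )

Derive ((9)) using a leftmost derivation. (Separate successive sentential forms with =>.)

S => M => T => (S) => (M) => (T) => ((S)) => ((M)) => ((T)) => ((9))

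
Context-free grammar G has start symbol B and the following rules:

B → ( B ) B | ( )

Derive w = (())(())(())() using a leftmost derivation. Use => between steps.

B=>(B)B=>(())B=>(())(B)B=>(())(())B=>(())(())(B)B=>(())(())(())B=>(())(())(())()

B => (B)B   [B → ( B ) B]
(B)B => (())B   [B → ( )]
(())B => (())(B)B   [B → ( B ) B]
(())(B)B => (())(())B   [B → ( )]
(())(())B => (())(())(B)B   [B → ( B ) B]
(())(())(B)B => (())(())(())B   [B → ( )]
(())(())(())B => (())(())(())()   [B → ( )]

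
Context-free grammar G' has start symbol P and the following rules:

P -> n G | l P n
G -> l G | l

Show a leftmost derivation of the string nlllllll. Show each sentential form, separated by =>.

P=>nG=>nlG=>nllG=>nlllG=>nllllG=>nlllllG=>nllllllG=>nlllllll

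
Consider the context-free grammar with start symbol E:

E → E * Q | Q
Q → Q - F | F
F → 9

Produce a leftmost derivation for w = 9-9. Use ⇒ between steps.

E ⇒ Q   [E → Q]
Q ⇒ Q-F   [Q → Q - F]
Q-F ⇒ F-F   [Q → F]
F-F ⇒ 9-F   [F → 9]
9-F ⇒ 9-9   [F → 9]

E ⇒ Q ⇒ Q-F ⇒ F-F ⇒ 9-F ⇒ 9-9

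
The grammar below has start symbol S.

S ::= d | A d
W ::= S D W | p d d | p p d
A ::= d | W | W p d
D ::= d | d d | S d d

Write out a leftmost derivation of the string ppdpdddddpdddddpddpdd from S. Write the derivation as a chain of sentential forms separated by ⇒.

S ⇒ Ad ⇒ Wpdd ⇒ SDWpdd ⇒ AdDWpdd ⇒ WpddDWpdd ⇒ ppdpddDWpdd ⇒ ppdpddSddWpdd ⇒ ppdpddAdddWpdd ⇒ ppdpddWdddWpdd ⇒ ppdpddSDWdddWpdd ⇒ ppdpdddDWdddWpdd ⇒ ppdpdddddWdddWpdd ⇒ ppdpdddddpdddddWpdd ⇒ ppdpdddddpdddddpddpdd

S ⇒ Ad   [S ::= A d]
Ad ⇒ Wpdd   [A ::= W p d]
Wpdd ⇒ SDWpdd   [W ::= S D W]
SDWpdd ⇒ AdDWpdd   [S ::= A d]
AdDWpdd ⇒ WpddDWpdd   [A ::= W p d]
WpddDWpdd ⇒ ppdpddDWpdd   [W ::= p p d]
ppdpddDWpdd ⇒ ppdpddSddWpdd   [D ::= S d d]
ppdpddSddWpdd ⇒ ppdpddAdddWpdd   [S ::= A d]
ppdpddAdddWpdd ⇒ ppdpddWdddWpdd   [A ::= W]
ppdpddWdddWpdd ⇒ ppdpddSDWdddWpdd   [W ::= S D W]
ppdpddSDWdddWpdd ⇒ ppdpdddDWdddWpdd   [S ::= d]
ppdpdddDWdddWpdd ⇒ ppdpdddddWdddWpdd   [D ::= d d]
ppdpdddddWdddWpdd ⇒ ppdpdddddpdddddWpdd   [W ::= p d d]
ppdpdddddpdddddWpdd ⇒ ppdpdddddpdddddpddpdd   [W ::= p d d]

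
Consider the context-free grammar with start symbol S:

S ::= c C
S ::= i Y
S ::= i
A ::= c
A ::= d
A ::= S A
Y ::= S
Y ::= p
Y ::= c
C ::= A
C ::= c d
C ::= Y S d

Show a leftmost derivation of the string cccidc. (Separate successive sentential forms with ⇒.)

S ⇒ cC   [S ::= c C]
cC ⇒ cA   [C ::= A]
cA ⇒ cSA   [A ::= S A]
cSA ⇒ ccCA   [S ::= c C]
ccCA ⇒ ccYSdA   [C ::= Y S d]
ccYSdA ⇒ cccSdA   [Y ::= c]
cccSdA ⇒ cccidA   [S ::= i]
cccidA ⇒ cccidc   [A ::= c]

S ⇒ cC ⇒ cA ⇒ cSA ⇒ ccCA ⇒ ccYSdA ⇒ cccSdA ⇒ cccidA ⇒ cccidc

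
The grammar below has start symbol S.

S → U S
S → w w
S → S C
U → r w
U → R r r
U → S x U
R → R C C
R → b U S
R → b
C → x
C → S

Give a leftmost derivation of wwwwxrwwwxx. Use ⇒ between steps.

S ⇒ SC   [S → S C]
SC ⇒ SCC   [S → S C]
SCC ⇒ USCC   [S → U S]
USCC ⇒ SxUSCC   [U → S x U]
SxUSCC ⇒ SCxUSCC   [S → S C]
SCxUSCC ⇒ wwCxUSCC   [S → w w]
wwCxUSCC ⇒ wwSxUSCC   [C → S]
wwSxUSCC ⇒ wwwwxUSCC   [S → w w]
wwwwxUSCC ⇒ wwwwxrwSCC   [U → r w]
wwwwxrwSCC ⇒ wwwwxrwwwCC   [S → w w]
wwwwxrwwwCC ⇒ wwwwxrwwwxC   [C → x]
wwwwxrwwwxC ⇒ wwwwxrwwwxx   [C → x]

S ⇒ SC ⇒ SCC ⇒ USCC ⇒ SxUSCC ⇒ SCxUSCC ⇒ wwCxUSCC ⇒ wwSxUSCC ⇒ wwwwxUSCC ⇒ wwwwxrwSCC ⇒ wwwwxrwwwCC ⇒ wwwwxrwwwxC ⇒ wwwwxrwwwxx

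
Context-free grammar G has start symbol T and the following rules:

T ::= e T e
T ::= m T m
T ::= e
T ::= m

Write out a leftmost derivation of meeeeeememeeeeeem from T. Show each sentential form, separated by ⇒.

T⇒mTm⇒meTem⇒meeTeem⇒meeeTeeem⇒meeeeTeeeem⇒meeeeeTeeeeem⇒meeeeeeTeeeeeem⇒meeeeeemTmeeeeeem⇒meeeeeememeeeeeem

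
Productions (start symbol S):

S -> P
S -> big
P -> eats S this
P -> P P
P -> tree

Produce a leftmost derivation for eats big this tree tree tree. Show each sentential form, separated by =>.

S => P => P P => P P P => P P P P => eats S this P P P => eats big this P P P => eats big this tree P P => eats big this tree tree P => eats big this tree tree tree

S => P   [S -> P]
P => P P   [P -> P P]
P P => P P P   [P -> P P]
P P P => P P P P   [P -> P P]
P P P P => eats S this P P P   [P -> eats S this]
eats S this P P P => eats big this P P P   [S -> big]
eats big this P P P => eats big this tree P P   [P -> tree]
eats big this tree P P => eats big this tree tree P   [P -> tree]
eats big this tree tree P => eats big this tree tree tree   [P -> tree]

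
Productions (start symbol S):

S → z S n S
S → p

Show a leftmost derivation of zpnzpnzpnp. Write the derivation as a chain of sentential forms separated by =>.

S=>zSnS=>zpnS=>zpnzSnS=>zpnzpnS=>zpnzpnzSnS=>zpnzpnzpnS=>zpnzpnzpnp

S => zSnS   [S → z S n S]
zSnS => zpnS   [S → p]
zpnS => zpnzSnS   [S → z S n S]
zpnzSnS => zpnzpnS   [S → p]
zpnzpnS => zpnzpnzSnS   [S → z S n S]
zpnzpnzSnS => zpnzpnzpnS   [S → p]
zpnzpnzpnS => zpnzpnzpnp   [S → p]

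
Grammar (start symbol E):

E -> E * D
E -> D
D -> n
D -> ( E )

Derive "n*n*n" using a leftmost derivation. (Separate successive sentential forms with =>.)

E=>E*D=>E*D*D=>D*D*D=>n*D*D=>n*n*D=>n*n*n

E => E*D   [E -> E * D]
E*D => E*D*D   [E -> E * D]
E*D*D => D*D*D   [E -> D]
D*D*D => n*D*D   [D -> n]
n*D*D => n*n*D   [D -> n]
n*n*D => n*n*n   [D -> n]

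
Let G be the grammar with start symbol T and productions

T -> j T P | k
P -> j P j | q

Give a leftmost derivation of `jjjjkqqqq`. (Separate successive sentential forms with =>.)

T => jTP => jjTPP => jjjTPPP => jjjjTPPPP => jjjjkPPPP => jjjjkqPPP => jjjjkqqPP => jjjjkqqqP => jjjjkqqqq

T => jTP   [T -> j T P]
jTP => jjTPP   [T -> j T P]
jjTPP => jjjTPPP   [T -> j T P]
jjjTPPP => jjjjTPPPP   [T -> j T P]
jjjjTPPPP => jjjjkPPPP   [T -> k]
jjjjkPPPP => jjjjkqPPP   [P -> q]
jjjjkqPPP => jjjjkqqPP   [P -> q]
jjjjkqqPP => jjjjkqqqP   [P -> q]
jjjjkqqqP => jjjjkqqqq   [P -> q]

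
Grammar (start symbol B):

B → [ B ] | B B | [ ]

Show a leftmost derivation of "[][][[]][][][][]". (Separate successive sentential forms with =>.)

B=>BB=>BBB=>[]BB=>[]BBB=>[]BBBB=>[][]BBB=>[][]BBBB=>[][][B]BBB=>[][][[]]BBB=>[][][[]][]BB=>[][][[]][]BBB=>[][][[]][][]BB=>[][][[]][][][]B=>[][][[]][][][][]

B => BB   [B → B B]
BB => BBB   [B → B B]
BBB => []BB   [B → [ ]]
[]BB => []BBB   [B → B B]
[]BBB => []BBBB   [B → B B]
[]BBBB => [][]BBB   [B → [ ]]
[][]BBB => [][]BBBB   [B → B B]
[][]BBBB => [][][B]BBB   [B → [ B ]]
[][][B]BBB => [][][[]]BBB   [B → [ ]]
[][][[]]BBB => [][][[]][]BB   [B → [ ]]
[][][[]][]BB => [][][[]][]BBB   [B → B B]
[][][[]][]BBB => [][][[]][][]BB   [B → [ ]]
[][][[]][][]BB => [][][[]][][][]B   [B → [ ]]
[][][[]][][][]B => [][][[]][][][][]   [B → [ ]]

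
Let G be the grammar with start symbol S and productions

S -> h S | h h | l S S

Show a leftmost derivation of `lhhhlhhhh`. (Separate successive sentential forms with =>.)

S => lSS   [S -> l S S]
lSS => lhhS   [S -> h h]
lhhS => lhhhS   [S -> h S]
lhhhS => lhhhlSS   [S -> l S S]
lhhhlSS => lhhhlhhS   [S -> h h]
lhhhlhhS => lhhhlhhhh   [S -> h h]

S => lSS => lhhS => lhhhS => lhhhlSS => lhhhlhhS => lhhhlhhhh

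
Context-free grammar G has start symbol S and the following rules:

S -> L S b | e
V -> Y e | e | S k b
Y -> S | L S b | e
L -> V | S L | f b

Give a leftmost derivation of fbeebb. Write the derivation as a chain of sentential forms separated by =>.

S => LSb => fbSb => fbLSbb => fbVSbb => fbeSbb => fbeebb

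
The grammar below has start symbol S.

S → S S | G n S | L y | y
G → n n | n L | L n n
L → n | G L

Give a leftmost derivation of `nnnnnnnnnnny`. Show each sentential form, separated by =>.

S => Ly   [S → L y]
Ly => GLy   [L → G L]
GLy => LnnLy   [G → L n n]
LnnLy => GLnnLy   [L → G L]
GLnnLy => nLLnnLy   [G → n L]
nLLnnLy => nGLLnnLy   [L → G L]
nGLLnnLy => nLnnLLnnLy   [G → L n n]
nLnnLLnnLy => nGLnnLLnnLy   [L → G L]
nGLnnLLnnLy => nnLLnnLLnnLy   [G → n L]
nnLLnnLLnnLy => nnnLnnLLnnLy   [L → n]
nnnLnnLLnnLy => nnnnnnLLnnLy   [L → n]
nnnnnnLLnnLy => nnnnnnnLnnLy   [L → n]
nnnnnnnLnnLy => nnnnnnnnnnLy   [L → n]
nnnnnnnnnnLy => nnnnnnnnnnny   [L → n]

S => Ly => GLy => LnnLy => GLnnLy => nLLnnLy => nGLLnnLy => nLnnLLnnLy => nGLnnLLnnLy => nnLLnnLLnnLy => nnnLnnLLnnLy => nnnnnnLLnnLy => nnnnnnnLnnLy => nnnnnnnnnnLy => nnnnnnnnnnny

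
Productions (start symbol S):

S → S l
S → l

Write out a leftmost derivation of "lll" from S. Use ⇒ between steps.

S ⇒ Sl   [S → S l]
Sl ⇒ Sll   [S → S l]
Sll ⇒ lll   [S → l]

S ⇒ Sl ⇒ Sll ⇒ lll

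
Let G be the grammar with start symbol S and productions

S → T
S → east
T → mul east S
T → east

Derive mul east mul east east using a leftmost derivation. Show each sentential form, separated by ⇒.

S ⇒ T ⇒ mul east S ⇒ mul east T ⇒ mul east mul east S ⇒ mul east mul east T ⇒ mul east mul east east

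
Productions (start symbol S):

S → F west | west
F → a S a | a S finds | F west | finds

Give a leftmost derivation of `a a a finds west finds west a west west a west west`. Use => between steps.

S => F west => F west west => a S a west west => a F west a west west => a F west west a west west => a a S a west west a west west => a a F west a west west a west west => a a a S finds west a west west a west west => a a a F west finds west a west west a west west => a a a finds west finds west a west west a west west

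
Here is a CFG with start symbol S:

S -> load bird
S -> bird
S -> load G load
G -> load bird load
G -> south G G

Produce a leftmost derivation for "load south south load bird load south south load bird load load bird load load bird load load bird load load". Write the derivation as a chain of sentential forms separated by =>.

S => load G load => load south G G load => load south south G G G load => load south south load bird load G G load => load south south load bird load south G G G load => load south south load bird load south south G G G G load => load south south load bird load south south load bird load G G G load => load south south load bird load south south load bird load load bird load G G load => load south south load bird load south south load bird load load bird load load bird load G load => load south south load bird load south south load bird load load bird load load bird load load bird load load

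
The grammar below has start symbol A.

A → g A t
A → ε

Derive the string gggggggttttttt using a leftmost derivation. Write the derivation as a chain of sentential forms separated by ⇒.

A ⇒ gAt   [A → g A t]
gAt ⇒ ggAtt   [A → g A t]
ggAtt ⇒ gggAttt   [A → g A t]
gggAttt ⇒ ggggAtttt   [A → g A t]
ggggAtttt ⇒ gggggAttttt   [A → g A t]
gggggAttttt ⇒ ggggggAtttttt   [A → g A t]
ggggggAtttttt ⇒ gggggggAttttttt   [A → g A t]
gggggggAttttttt ⇒ gggggggttttttt   [A → ε]

A ⇒ gAt ⇒ ggAtt ⇒ gggAttt ⇒ ggggAtttt ⇒ gggggAttttt ⇒ ggggggAtttttt ⇒ gggggggAttttttt ⇒ gggggggttttttt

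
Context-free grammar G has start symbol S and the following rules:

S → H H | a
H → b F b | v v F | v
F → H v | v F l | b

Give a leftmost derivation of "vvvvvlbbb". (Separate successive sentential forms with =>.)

S => HH => vvFH => vvvFlH => vvvHvlH => vvvvvlH => vvvvvlbFb => vvvvvlbbb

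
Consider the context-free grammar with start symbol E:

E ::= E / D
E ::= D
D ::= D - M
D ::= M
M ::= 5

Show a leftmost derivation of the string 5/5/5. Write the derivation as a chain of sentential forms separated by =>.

E => E/D => E/D/D => D/D/D => M/D/D => 5/D/D => 5/M/D => 5/5/D => 5/5/M => 5/5/5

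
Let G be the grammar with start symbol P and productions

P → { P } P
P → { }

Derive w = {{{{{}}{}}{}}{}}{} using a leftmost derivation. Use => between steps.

P => {P}P   [P → { P } P]
{P}P => {{P}P}P   [P → { P } P]
{{P}P}P => {{{P}P}P}P   [P → { P } P]
{{{P}P}P}P => {{{{P}P}P}P}P   [P → { P } P]
{{{{P}P}P}P}P => {{{{{}}P}P}P}P   [P → { }]
{{{{{}}P}P}P}P => {{{{{}}{}}P}P}P   [P → { }]
{{{{{}}{}}P}P}P => {{{{{}}{}}{}}P}P   [P → { }]
{{{{{}}{}}{}}P}P => {{{{{}}{}}{}}{}}P   [P → { }]
{{{{{}}{}}{}}{}}P => {{{{{}}{}}{}}{}}{}   [P → { }]

P => {P}P => {{P}P}P => {{{P}P}P}P => {{{{P}P}P}P}P => {{{{{}}P}P}P}P => {{{{{}}{}}P}P}P => {{{{{}}{}}{}}P}P => {{{{{}}{}}{}}{}}P => {{{{{}}{}}{}}{}}{}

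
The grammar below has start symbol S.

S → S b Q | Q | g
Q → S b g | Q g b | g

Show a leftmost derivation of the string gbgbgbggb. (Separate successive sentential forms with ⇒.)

S ⇒ SbQ ⇒ QbQ ⇒ SbgbQ ⇒ QbgbQ ⇒ SbgbgbQ ⇒ gbgbgbQ ⇒ gbgbgbQgb ⇒ gbgbgbggb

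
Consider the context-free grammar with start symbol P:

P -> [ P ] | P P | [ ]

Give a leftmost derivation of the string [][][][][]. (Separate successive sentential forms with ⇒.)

P ⇒ PP ⇒ PPP ⇒ PPPP ⇒ PPPPP ⇒ []PPPP ⇒ [][]PPP ⇒ [][][]PP ⇒ [][][][]P ⇒ [][][][][]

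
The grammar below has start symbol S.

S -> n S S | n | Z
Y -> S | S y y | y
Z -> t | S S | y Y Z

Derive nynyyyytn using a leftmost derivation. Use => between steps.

S => nSS   [S -> n S S]
nSS => nZS   [S -> Z]
nZS => nyYZS   [Z -> y Y Z]
nyYZS => nySyyZS   [Y -> S y y]
nySyyZS => nynyyZS   [S -> n]
nynyyZS => nynyyyYZS   [Z -> y Y Z]
nynyyyYZS => nynyyyyZS   [Y -> y]
nynyyyyZS => nynyyyytS   [Z -> t]
nynyyyytS => nynyyyytn   [S -> n]

S=>nSS=>nZS=>nyYZS=>nySyyZS=>nynyyZS=>nynyyyYZS=>nynyyyyZS=>nynyyyytS=>nynyyyytn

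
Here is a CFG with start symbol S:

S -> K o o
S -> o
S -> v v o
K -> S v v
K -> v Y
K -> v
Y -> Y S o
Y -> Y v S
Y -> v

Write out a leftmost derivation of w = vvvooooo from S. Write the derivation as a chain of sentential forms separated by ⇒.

S ⇒ Koo   [S -> K o o]
Koo ⇒ vYoo   [K -> v Y]
vYoo ⇒ vYSooo   [Y -> Y S o]
vYSooo ⇒ vvSooo   [Y -> v]
vvSooo ⇒ vvKooooo   [S -> K o o]
vvKooooo ⇒ vvvooooo   [K -> v]

S⇒Koo⇒vYoo⇒vYSooo⇒vvSooo⇒vvKooooo⇒vvvooooo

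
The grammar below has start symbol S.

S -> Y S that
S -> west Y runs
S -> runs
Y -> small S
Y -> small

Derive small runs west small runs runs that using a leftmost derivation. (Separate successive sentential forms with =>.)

S => Y S that => small S S that => small runs S that => small runs west Y runs that => small runs west small S runs that => small runs west small runs runs that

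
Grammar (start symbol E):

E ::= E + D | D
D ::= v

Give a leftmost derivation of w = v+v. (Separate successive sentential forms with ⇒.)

E ⇒ E+D ⇒ D+D ⇒ v+D ⇒ v+v

E ⇒ E+D   [E ::= E + D]
E+D ⇒ D+D   [E ::= D]
D+D ⇒ v+D   [D ::= v]
v+D ⇒ v+v   [D ::= v]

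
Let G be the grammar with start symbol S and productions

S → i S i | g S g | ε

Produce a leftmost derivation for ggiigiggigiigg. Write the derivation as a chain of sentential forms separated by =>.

S=>gSg=>ggSgg=>ggiSigg=>ggiiSiigg=>ggiigSgiigg=>ggiigiSigiigg=>ggiigigSgigiigg=>ggiigiggigiigg

S => gSg   [S → g S g]
gSg => ggSgg   [S → g S g]
ggSgg => ggiSigg   [S → i S i]
ggiSigg => ggiiSiigg   [S → i S i]
ggiiSiigg => ggiigSgiigg   [S → g S g]
ggiigSgiigg => ggiigiSigiigg   [S → i S i]
ggiigiSigiigg => ggiigigSgigiigg   [S → g S g]
ggiigigSgigiigg => ggiigiggigiigg   [S → ε]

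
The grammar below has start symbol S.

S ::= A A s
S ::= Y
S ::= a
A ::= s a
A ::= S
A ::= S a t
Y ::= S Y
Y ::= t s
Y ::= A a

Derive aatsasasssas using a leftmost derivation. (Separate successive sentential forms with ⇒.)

S ⇒ AAs ⇒ SAs ⇒ AAsAs ⇒ SatAsAs ⇒ aatAsAs ⇒ aatSsAs ⇒ aatAAssAs ⇒ aatsaAssAs ⇒ aatsasassAs ⇒ aatsasasssas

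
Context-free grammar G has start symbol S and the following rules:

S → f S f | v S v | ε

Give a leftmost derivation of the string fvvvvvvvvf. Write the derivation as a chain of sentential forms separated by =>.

S => fSf   [S → f S f]
fSf => fvSvf   [S → v S v]
fvSvf => fvvSvvf   [S → v S v]
fvvSvvf => fvvvSvvvf   [S → v S v]
fvvvSvvvf => fvvvvSvvvvf   [S → v S v]
fvvvvSvvvvf => fvvvvvvvvf   [S → ε]

S => fSf => fvSvf => fvvSvvf => fvvvSvvvf => fvvvvSvvvvf => fvvvvvvvvf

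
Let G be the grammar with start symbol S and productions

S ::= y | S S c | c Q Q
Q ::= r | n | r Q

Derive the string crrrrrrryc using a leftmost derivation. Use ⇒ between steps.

S ⇒ SSc   [S ::= S S c]
SSc ⇒ cQQSc   [S ::= c Q Q]
cQQSc ⇒ crQSc   [Q ::= r]
crQSc ⇒ crrQSc   [Q ::= r Q]
crrQSc ⇒ crrrQSc   [Q ::= r Q]
crrrQSc ⇒ crrrrQSc   [Q ::= r Q]
crrrrQSc ⇒ crrrrrQSc   [Q ::= r Q]
crrrrrQSc ⇒ crrrrrrQSc   [Q ::= r Q]
crrrrrrQSc ⇒ crrrrrrrSc   [Q ::= r]
crrrrrrrSc ⇒ crrrrrrryc   [S ::= y]

S ⇒ SSc ⇒ cQQSc ⇒ crQSc ⇒ crrQSc ⇒ crrrQSc ⇒ crrrrQSc ⇒ crrrrrQSc ⇒ crrrrrrQSc ⇒ crrrrrrrSc ⇒ crrrrrrryc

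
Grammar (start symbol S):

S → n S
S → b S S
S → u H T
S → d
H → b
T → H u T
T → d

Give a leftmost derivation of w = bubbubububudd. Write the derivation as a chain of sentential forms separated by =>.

S => bSS   [S → b S S]
bSS => buHTS   [S → u H T]
buHTS => bubTS   [H → b]
bubTS => bubHuTS   [T → H u T]
bubHuTS => bubbuTS   [H → b]
bubbuTS => bubbuHuTS   [T → H u T]
bubbuHuTS => bubbubuTS   [H → b]
bubbubuTS => bubbubuHuTS   [T → H u T]
bubbubuHuTS => bubbububuTS   [H → b]
bubbububuTS => bubbububuHuTS   [T → H u T]
bubbububuHuTS => bubbubububuTS   [H → b]
bubbubububuTS => bubbubububudS   [T → d]
bubbubububudS => bubbubububudd   [S → d]

S=>bSS=>buHTS=>bubTS=>bubHuTS=>bubbuTS=>bubbuHuTS=>bubbubuTS=>bubbubuHuTS=>bubbububuTS=>bubbububuHuTS=>bubbubububuTS=>bubbubububudS=>bubbubububudd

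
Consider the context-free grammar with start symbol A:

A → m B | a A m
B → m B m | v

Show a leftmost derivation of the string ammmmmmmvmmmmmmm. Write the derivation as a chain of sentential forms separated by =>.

A => aAm => amBm => ammBmm => ammmBmmm => ammmmBmmmm => ammmmmBmmmmm => ammmmmmBmmmmmm => ammmmmmmBmmmmmmm => ammmmmmmvmmmmmmm

A => aAm   [A → a A m]
aAm => amBm   [A → m B]
amBm => ammBmm   [B → m B m]
ammBmm => ammmBmmm   [B → m B m]
ammmBmmm => ammmmBmmmm   [B → m B m]
ammmmBmmmm => ammmmmBmmmmm   [B → m B m]
ammmmmBmmmmm => ammmmmmBmmmmmm   [B → m B m]
ammmmmmBmmmmmm => ammmmmmmBmmmmmmm   [B → m B m]
ammmmmmmBmmmmmmm => ammmmmmmvmmmmmmm   [B → v]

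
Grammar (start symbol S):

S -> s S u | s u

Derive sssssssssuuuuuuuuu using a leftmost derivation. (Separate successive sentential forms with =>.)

S => sSu => ssSuu => sssSuuu => ssssSuuuu => sssssSuuuuu => ssssssSuuuuuu => sssssssSuuuuuuu => ssssssssSuuuuuuuu => sssssssssuuuuuuuuu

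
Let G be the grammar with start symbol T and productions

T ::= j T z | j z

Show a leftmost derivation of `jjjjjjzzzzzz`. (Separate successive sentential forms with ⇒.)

T ⇒ jTz ⇒ jjTzz ⇒ jjjTzzz ⇒ jjjjTzzzz ⇒ jjjjjTzzzzz ⇒ jjjjjjzzzzzz

T ⇒ jTz   [T ::= j T z]
jTz ⇒ jjTzz   [T ::= j T z]
jjTzz ⇒ jjjTzzz   [T ::= j T z]
jjjTzzz ⇒ jjjjTzzzz   [T ::= j T z]
jjjjTzzzz ⇒ jjjjjTzzzzz   [T ::= j T z]
jjjjjTzzzzz ⇒ jjjjjjzzzzzz   [T ::= j z]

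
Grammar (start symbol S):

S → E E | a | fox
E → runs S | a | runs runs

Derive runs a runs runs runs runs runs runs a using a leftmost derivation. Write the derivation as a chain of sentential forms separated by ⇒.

S ⇒ E E   [S → E E]
E E ⇒ runs S E   [E → runs S]
runs S E ⇒ runs E E E   [S → E E]
runs E E E ⇒ runs a E E   [E → a]
runs a E E ⇒ runs a runs runs E   [E → runs runs]
runs a runs runs E ⇒ runs a runs runs runs S   [E → runs S]
runs a runs runs runs S ⇒ runs a runs runs runs E E   [S → E E]
runs a runs runs runs E E ⇒ runs a runs runs runs runs runs E   [E → runs runs]
runs a runs runs runs runs runs E ⇒ runs a runs runs runs runs runs runs S   [E → runs S]
runs a runs runs runs runs runs runs S ⇒ runs a runs runs runs runs runs runs a   [S → a]

S ⇒ E E ⇒ runs S E ⇒ runs E E E ⇒ runs a E E ⇒ runs a runs runs E ⇒ runs a runs runs runs S ⇒ runs a runs runs runs E E ⇒ runs a runs runs runs runs runs E ⇒ runs a runs runs runs runs runs runs S ⇒ runs a runs runs runs runs runs runs a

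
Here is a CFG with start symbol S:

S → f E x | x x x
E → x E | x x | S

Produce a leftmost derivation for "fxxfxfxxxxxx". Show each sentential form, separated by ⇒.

S⇒fEx⇒fxEx⇒fxxEx⇒fxxSx⇒fxxfExx⇒fxxfxExx⇒fxxfxSxx⇒fxxfxfExxx⇒fxxfxfSxxx⇒fxxfxfxxxxxx

S ⇒ fEx   [S → f E x]
fEx ⇒ fxEx   [E → x E]
fxEx ⇒ fxxEx   [E → x E]
fxxEx ⇒ fxxSx   [E → S]
fxxSx ⇒ fxxfExx   [S → f E x]
fxxfExx ⇒ fxxfxExx   [E → x E]
fxxfxExx ⇒ fxxfxSxx   [E → S]
fxxfxSxx ⇒ fxxfxfExxx   [S → f E x]
fxxfxfExxx ⇒ fxxfxfSxxx   [E → S]
fxxfxfSxxx ⇒ fxxfxfxxxxxx   [S → x x x]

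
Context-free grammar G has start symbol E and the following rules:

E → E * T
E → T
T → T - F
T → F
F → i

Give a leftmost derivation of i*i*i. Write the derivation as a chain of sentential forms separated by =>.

E => E*T => E*T*T => T*T*T => F*T*T => i*T*T => i*F*T => i*i*T => i*i*F => i*i*i

E => E*T   [E → E * T]
E*T => E*T*T   [E → E * T]
E*T*T => T*T*T   [E → T]
T*T*T => F*T*T   [T → F]
F*T*T => i*T*T   [F → i]
i*T*T => i*F*T   [T → F]
i*F*T => i*i*T   [F → i]
i*i*T => i*i*F   [T → F]
i*i*F => i*i*i   [F → i]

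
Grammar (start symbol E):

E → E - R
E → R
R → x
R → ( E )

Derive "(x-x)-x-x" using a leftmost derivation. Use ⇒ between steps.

E ⇒ E-R   [E → E - R]
E-R ⇒ E-R-R   [E → E - R]
E-R-R ⇒ R-R-R   [E → R]
R-R-R ⇒ (E)-R-R   [R → ( E )]
(E)-R-R ⇒ (E-R)-R-R   [E → E - R]
(E-R)-R-R ⇒ (R-R)-R-R   [E → R]
(R-R)-R-R ⇒ (x-R)-R-R   [R → x]
(x-R)-R-R ⇒ (x-x)-R-R   [R → x]
(x-x)-R-R ⇒ (x-x)-x-R   [R → x]
(x-x)-x-R ⇒ (x-x)-x-x   [R → x]

E ⇒ E-R ⇒ E-R-R ⇒ R-R-R ⇒ (E)-R-R ⇒ (E-R)-R-R ⇒ (R-R)-R-R ⇒ (x-R)-R-R ⇒ (x-x)-R-R ⇒ (x-x)-x-R ⇒ (x-x)-x-x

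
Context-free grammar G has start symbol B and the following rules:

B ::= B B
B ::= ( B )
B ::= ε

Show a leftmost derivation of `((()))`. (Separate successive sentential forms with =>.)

B=>BB=>(B)B=>((B))B=>((BB))B=>((BBB))B=>(((B)BB))B=>((()BB))B=>((()B))B=>((()))B=>((()))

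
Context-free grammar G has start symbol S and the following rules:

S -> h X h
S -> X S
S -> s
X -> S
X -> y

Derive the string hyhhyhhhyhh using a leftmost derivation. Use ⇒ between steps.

S ⇒ XS   [S -> X S]
XS ⇒ SS   [X -> S]
SS ⇒ hXhS   [S -> h X h]
hXhS ⇒ hyhS   [X -> y]
hyhS ⇒ hyhXS   [S -> X S]
hyhXS ⇒ hyhSS   [X -> S]
hyhSS ⇒ hyhhXhS   [S -> h X h]
hyhhXhS ⇒ hyhhyhS   [X -> y]
hyhhyhS ⇒ hyhhyhhXh   [S -> h X h]
hyhhyhhXh ⇒ hyhhyhhSh   [X -> S]
hyhhyhhSh ⇒ hyhhyhhhXhh   [S -> h X h]
hyhhyhhhXhh ⇒ hyhhyhhhyhh   [X -> y]

S⇒XS⇒SS⇒hXhS⇒hyhS⇒hyhXS⇒hyhSS⇒hyhhXhS⇒hyhhyhS⇒hyhhyhhXh⇒hyhhyhhSh⇒hyhhyhhhXhh⇒hyhhyhhhyhh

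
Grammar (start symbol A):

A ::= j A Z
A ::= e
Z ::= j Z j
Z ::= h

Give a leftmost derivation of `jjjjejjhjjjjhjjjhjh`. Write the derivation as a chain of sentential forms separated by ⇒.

A ⇒ jAZ   [A ::= j A Z]
jAZ ⇒ jjAZZ   [A ::= j A Z]
jjAZZ ⇒ jjjAZZZ   [A ::= j A Z]
jjjAZZZ ⇒ jjjjAZZZZ   [A ::= j A Z]
jjjjAZZZZ ⇒ jjjjeZZZZ   [A ::= e]
jjjjeZZZZ ⇒ jjjjejZjZZZ   [Z ::= j Z j]
jjjjejZjZZZ ⇒ jjjjejjZjjZZZ   [Z ::= j Z j]
jjjjejjZjjZZZ ⇒ jjjjejjhjjZZZ   [Z ::= h]
jjjjejjhjjZZZ ⇒ jjjjejjhjjjZjZZ   [Z ::= j Z j]
jjjjejjhjjjZjZZ ⇒ jjjjejjhjjjjZjjZZ   [Z ::= j Z j]
jjjjejjhjjjjZjjZZ ⇒ jjjjejjhjjjjhjjZZ   [Z ::= h]
jjjjejjhjjjjhjjZZ ⇒ jjjjejjhjjjjhjjjZjZ   [Z ::= j Z j]
jjjjejjhjjjjhjjjZjZ ⇒ jjjjejjhjjjjhjjjhjZ   [Z ::= h]
jjjjejjhjjjjhjjjhjZ ⇒ jjjjejjhjjjjhjjjhjh   [Z ::= h]

A⇒jAZ⇒jjAZZ⇒jjjAZZZ⇒jjjjAZZZZ⇒jjjjeZZZZ⇒jjjjejZjZZZ⇒jjjjejjZjjZZZ⇒jjjjejjhjjZZZ⇒jjjjejjhjjjZjZZ⇒jjjjejjhjjjjZjjZZ⇒jjjjejjhjjjjhjjZZ⇒jjjjejjhjjjjhjjjZjZ⇒jjjjejjhjjjjhjjjhjZ⇒jjjjejjhjjjjhjjjhjh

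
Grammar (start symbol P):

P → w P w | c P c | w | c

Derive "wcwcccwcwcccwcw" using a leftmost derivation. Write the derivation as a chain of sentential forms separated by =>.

P => wPw => wcPcw => wcwPwcw => wcwcPcwcw => wcwccPccwcw => wcwcccPcccwcw => wcwcccwPwcccwcw => wcwcccwcwcccwcw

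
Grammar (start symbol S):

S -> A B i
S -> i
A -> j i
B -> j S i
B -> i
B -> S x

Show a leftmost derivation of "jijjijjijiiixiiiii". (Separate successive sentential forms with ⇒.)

S ⇒ ABi ⇒ jiBi ⇒ jijSii ⇒ jijABiii ⇒ jijjiBiii ⇒ jijjijSiiii ⇒ jijjijABiiiii ⇒ jijjijjiBiiiii ⇒ jijjijjiSxiiiii ⇒ jijjijjiABixiiiii ⇒ jijjijjijiBixiiiii ⇒ jijjijjijiiixiiiii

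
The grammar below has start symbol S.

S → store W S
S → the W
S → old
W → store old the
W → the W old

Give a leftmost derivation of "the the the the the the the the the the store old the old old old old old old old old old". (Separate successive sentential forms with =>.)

S => the W => the the W old => the the the W old old => the the the the W old old old => the the the the the W old old old old => the the the the the the W old old old old old => the the the the the the the W old old old old old old => the the the the the the the the W old old old old old old old => the the the the the the the the the W old old old old old old old old => the the the the the the the the the the W old old old old old old old old old => the the the the the the the the the the store old the old old old old old old old old old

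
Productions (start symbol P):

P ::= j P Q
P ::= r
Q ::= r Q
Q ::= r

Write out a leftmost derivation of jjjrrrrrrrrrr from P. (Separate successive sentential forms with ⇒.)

P ⇒ jPQ ⇒ jjPQQ ⇒ jjjPQQQ ⇒ jjjrQQQ ⇒ jjjrrQQQ ⇒ jjjrrrQQQ ⇒ jjjrrrrQQQ ⇒ jjjrrrrrQQ ⇒ jjjrrrrrrQQ ⇒ jjjrrrrrrrQ ⇒ jjjrrrrrrrrQ ⇒ jjjrrrrrrrrrQ ⇒ jjjrrrrrrrrrr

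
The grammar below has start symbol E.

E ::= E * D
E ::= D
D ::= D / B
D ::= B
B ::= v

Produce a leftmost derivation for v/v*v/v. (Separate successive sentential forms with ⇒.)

E ⇒ E*D ⇒ D*D ⇒ D/B*D ⇒ B/B*D ⇒ v/B*D ⇒ v/v*D ⇒ v/v*D/B ⇒ v/v*B/B ⇒ v/v*v/B ⇒ v/v*v/v

E ⇒ E*D   [E ::= E * D]
E*D ⇒ D*D   [E ::= D]
D*D ⇒ D/B*D   [D ::= D / B]
D/B*D ⇒ B/B*D   [D ::= B]
B/B*D ⇒ v/B*D   [B ::= v]
v/B*D ⇒ v/v*D   [B ::= v]
v/v*D ⇒ v/v*D/B   [D ::= D / B]
v/v*D/B ⇒ v/v*B/B   [D ::= B]
v/v*B/B ⇒ v/v*v/B   [B ::= v]
v/v*v/B ⇒ v/v*v/v   [B ::= v]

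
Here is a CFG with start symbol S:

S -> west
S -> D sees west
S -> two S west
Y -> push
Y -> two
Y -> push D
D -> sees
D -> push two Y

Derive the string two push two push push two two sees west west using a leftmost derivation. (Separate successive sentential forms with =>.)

S => two S west   [S -> two S west]
two S west => two D sees west west   [S -> D sees west]
two D sees west west => two push two Y sees west west   [D -> push two Y]
two push two Y sees west west => two push two push D sees west west   [Y -> push D]
two push two push D sees west west => two push two push push two Y sees west west   [D -> push two Y]
two push two push push two Y sees west west => two push two push push two two sees west west   [Y -> two]

S => two S west => two D sees west west => two push two Y sees west west => two push two push D sees west west => two push two push push two Y sees west west => two push two push push two two sees west west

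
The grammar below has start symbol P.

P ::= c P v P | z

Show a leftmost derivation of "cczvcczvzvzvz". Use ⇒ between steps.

P ⇒ cPvP   [P ::= c P v P]
cPvP ⇒ ccPvPvP   [P ::= c P v P]
ccPvPvP ⇒ cczvPvP   [P ::= z]
cczvPvP ⇒ cczvcPvPvP   [P ::= c P v P]
cczvcPvPvP ⇒ cczvccPvPvPvP   [P ::= c P v P]
cczvccPvPvPvP ⇒ cczvcczvPvPvP   [P ::= z]
cczvcczvPvPvP ⇒ cczvcczvzvPvP   [P ::= z]
cczvcczvzvPvP ⇒ cczvcczvzvzvP   [P ::= z]
cczvcczvzvzvP ⇒ cczvcczvzvzvz   [P ::= z]

P ⇒ cPvP ⇒ ccPvPvP ⇒ cczvPvP ⇒ cczvcPvPvP ⇒ cczvccPvPvPvP ⇒ cczvcczvPvPvP ⇒ cczvcczvzvPvP ⇒ cczvcczvzvzvP ⇒ cczvcczvzvzvz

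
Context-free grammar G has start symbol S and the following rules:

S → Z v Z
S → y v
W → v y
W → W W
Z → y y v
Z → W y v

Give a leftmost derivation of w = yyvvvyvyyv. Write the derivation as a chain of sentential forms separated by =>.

S=>ZvZ=>yyvvZ=>yyvvWyv=>yyvvWWyv=>yyvvvyWyv=>yyvvvyvyyv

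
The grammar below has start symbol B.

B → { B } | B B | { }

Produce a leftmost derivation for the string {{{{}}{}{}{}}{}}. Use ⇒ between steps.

B ⇒ {B}   [B → { B }]
{B} ⇒ {BB}   [B → B B]
{BB} ⇒ {{B}B}   [B → { B }]
{{B}B} ⇒ {{BB}B}   [B → B B]
{{BB}B} ⇒ {{BBB}B}   [B → B B]
{{BBB}B} ⇒ {{{B}BB}B}   [B → { B }]
{{{B}BB}B} ⇒ {{{{}}BB}B}   [B → { }]
{{{{}}BB}B} ⇒ {{{{}}{}B}B}   [B → { }]
{{{{}}{}B}B} ⇒ {{{{}}{}BB}B}   [B → B B]
{{{{}}{}BB}B} ⇒ {{{{}}{}{}B}B}   [B → { }]
{{{{}}{}{}B}B} ⇒ {{{{}}{}{}{}}B}   [B → { }]
{{{{}}{}{}{}}B} ⇒ {{{{}}{}{}{}}{}}   [B → { }]

B⇒{B}⇒{BB}⇒{{B}B}⇒{{BB}B}⇒{{BBB}B}⇒{{{B}BB}B}⇒{{{{}}BB}B}⇒{{{{}}{}B}B}⇒{{{{}}{}BB}B}⇒{{{{}}{}{}B}B}⇒{{{{}}{}{}{}}B}⇒{{{{}}{}{}{}}{}}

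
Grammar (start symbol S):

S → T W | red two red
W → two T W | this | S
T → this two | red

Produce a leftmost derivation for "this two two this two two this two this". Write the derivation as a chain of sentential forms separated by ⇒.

S ⇒ T W ⇒ this two W ⇒ this two two T W ⇒ this two two this two W ⇒ this two two this two two T W ⇒ this two two this two two this two W ⇒ this two two this two two this two this

S ⇒ T W   [S → T W]
T W ⇒ this two W   [T → this two]
this two W ⇒ this two two T W   [W → two T W]
this two two T W ⇒ this two two this two W   [T → this two]
this two two this two W ⇒ this two two this two two T W   [W → two T W]
this two two this two two T W ⇒ this two two this two two this two W   [T → this two]
this two two this two two this two W ⇒ this two two this two two this two this   [W → this]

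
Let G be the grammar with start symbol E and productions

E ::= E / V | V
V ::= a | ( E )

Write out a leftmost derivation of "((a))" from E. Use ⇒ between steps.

E⇒V⇒(E)⇒(V)⇒((E))⇒((V))⇒((a))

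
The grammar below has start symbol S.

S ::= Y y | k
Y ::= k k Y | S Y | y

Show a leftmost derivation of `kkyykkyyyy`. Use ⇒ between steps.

S ⇒ Yy ⇒ kkYy ⇒ kkSYy ⇒ kkYyYy ⇒ kkyyYy ⇒ kkyySYy ⇒ kkyyYyYy ⇒ kkyykkYyYy ⇒ kkyykkyyYy ⇒ kkyykkyyyy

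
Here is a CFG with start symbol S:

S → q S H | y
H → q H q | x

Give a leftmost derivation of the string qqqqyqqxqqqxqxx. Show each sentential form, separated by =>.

S => qSH   [S → q S H]
qSH => qqSHH   [S → q S H]
qqSHH => qqqSHHH   [S → q S H]
qqqSHHH => qqqqSHHHH   [S → q S H]
qqqqSHHHH => qqqqyHHHH   [S → y]
qqqqyHHHH => qqqqyqHqHHH   [H → q H q]
qqqqyqHqHHH => qqqqyqqHqqHHH   [H → q H q]
qqqqyqqHqqHHH => qqqqyqqxqqHHH   [H → x]
qqqqyqqxqqHHH => qqqqyqqxqqqHqHH   [H → q H q]
qqqqyqqxqqqHqHH => qqqqyqqxqqqxqHH   [H → x]
qqqqyqqxqqqxqHH => qqqqyqqxqqqxqxH   [H → x]
qqqqyqqxqqqxqxH => qqqqyqqxqqqxqxx   [H → x]

S=>qSH=>qqSHH=>qqqSHHH=>qqqqSHHHH=>qqqqyHHHH=>qqqqyqHqHHH=>qqqqyqqHqqHHH=>qqqqyqqxqqHHH=>qqqqyqqxqqqHqHH=>qqqqyqqxqqqxqHH=>qqqqyqqxqqqxqxH=>qqqqyqqxqqqxqxx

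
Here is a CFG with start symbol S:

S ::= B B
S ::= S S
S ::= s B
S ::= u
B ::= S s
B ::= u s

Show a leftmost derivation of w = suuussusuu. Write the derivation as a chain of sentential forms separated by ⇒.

S ⇒ SS ⇒ SSS ⇒ BBSS ⇒ SsBSS ⇒ sBsBSS ⇒ sSssBSS ⇒ sSSssBSS ⇒ sSSSssBSS ⇒ suSSssBSS ⇒ suuSssBSS ⇒ suuussBSS ⇒ suuussusSS ⇒ suuussusuS ⇒ suuussusuu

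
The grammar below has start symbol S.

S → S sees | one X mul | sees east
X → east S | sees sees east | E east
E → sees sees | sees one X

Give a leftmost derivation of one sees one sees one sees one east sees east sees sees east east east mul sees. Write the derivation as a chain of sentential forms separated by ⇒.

S ⇒ S sees ⇒ one X mul sees ⇒ one E east mul sees ⇒ one sees one X east mul sees ⇒ one sees one E east east mul sees ⇒ one sees one sees one X east east mul sees ⇒ one sees one sees one E east east east mul sees ⇒ one sees one sees one sees one X east east east mul sees ⇒ one sees one sees one sees one east S east east east mul sees ⇒ one sees one sees one sees one east S sees east east east mul sees ⇒ one sees one sees one sees one east S sees sees east east east mul sees ⇒ one sees one sees one sees one east sees east sees sees east east east mul sees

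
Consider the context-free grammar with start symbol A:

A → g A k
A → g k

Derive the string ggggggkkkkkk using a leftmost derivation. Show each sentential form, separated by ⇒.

A ⇒ gAk ⇒ ggAkk ⇒ gggAkkk ⇒ ggggAkkkk ⇒ gggggAkkkkk ⇒ ggggggkkkkkk

A ⇒ gAk   [A → g A k]
gAk ⇒ ggAkk   [A → g A k]
ggAkk ⇒ gggAkkk   [A → g A k]
gggAkkk ⇒ ggggAkkkk   [A → g A k]
ggggAkkkk ⇒ gggggAkkkkk   [A → g A k]
gggggAkkkkk ⇒ ggggggkkkkkk   [A → g k]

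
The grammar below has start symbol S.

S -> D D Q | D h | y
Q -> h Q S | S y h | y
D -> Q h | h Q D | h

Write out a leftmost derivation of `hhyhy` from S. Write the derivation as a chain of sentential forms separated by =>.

S => DDQ   [S -> D D Q]
DDQ => hDQ   [D -> h]
hDQ => hhQDQ   [D -> h Q D]
hhQDQ => hhyDQ   [Q -> y]
hhyDQ => hhyhQ   [D -> h]
hhyhQ => hhyhy   [Q -> y]

S=>DDQ=>hDQ=>hhQDQ=>hhyDQ=>hhyhQ=>hhyhy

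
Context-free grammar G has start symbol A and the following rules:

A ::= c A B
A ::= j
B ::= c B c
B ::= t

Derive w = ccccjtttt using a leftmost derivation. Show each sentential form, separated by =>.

A => cAB => ccABB => cccABBB => ccccABBBB => ccccjBBBB => ccccjtBBB => ccccjttBB => ccccjtttB => ccccjtttt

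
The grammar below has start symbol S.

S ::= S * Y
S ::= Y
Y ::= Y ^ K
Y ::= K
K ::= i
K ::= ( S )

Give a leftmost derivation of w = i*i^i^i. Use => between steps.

S => S*Y   [S ::= S * Y]
S*Y => Y*Y   [S ::= Y]
Y*Y => K*Y   [Y ::= K]
K*Y => i*Y   [K ::= i]
i*Y => i*Y^K   [Y ::= Y ^ K]
i*Y^K => i*Y^K^K   [Y ::= Y ^ K]
i*Y^K^K => i*K^K^K   [Y ::= K]
i*K^K^K => i*i^K^K   [K ::= i]
i*i^K^K => i*i^i^K   [K ::= i]
i*i^i^K => i*i^i^i   [K ::= i]

S => S*Y => Y*Y => K*Y => i*Y => i*Y^K => i*Y^K^K => i*K^K^K => i*i^K^K => i*i^i^K => i*i^i^i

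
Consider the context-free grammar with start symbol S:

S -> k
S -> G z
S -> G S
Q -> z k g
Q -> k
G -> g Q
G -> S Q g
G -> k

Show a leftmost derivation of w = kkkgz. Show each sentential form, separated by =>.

S => Gz => SQgz => GSQgz => kSQgz => kkQgz => kkkgz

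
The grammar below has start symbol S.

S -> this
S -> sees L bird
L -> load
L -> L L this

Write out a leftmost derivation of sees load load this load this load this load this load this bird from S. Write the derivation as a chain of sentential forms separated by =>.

S => sees L bird => sees L L this bird => sees L L this L this bird => sees L L this L this L this bird => sees L L this L this L this L this bird => sees L L this L this L this L this L this bird => sees load L this L this L this L this L this bird => sees load load this L this L this L this L this bird => sees load load this load this L this L this L this bird => sees load load this load this load this L this L this bird => sees load load this load this load this load this L this bird => sees load load this load this load this load this load this bird

S => sees L bird   [S -> sees L bird]
sees L bird => sees L L this bird   [L -> L L this]
sees L L this bird => sees L L this L this bird   [L -> L L this]
sees L L this L this bird => sees L L this L this L this bird   [L -> L L this]
sees L L this L this L this bird => sees L L this L this L this L this bird   [L -> L L this]
sees L L this L this L this L this bird => sees L L this L this L this L this L this bird   [L -> L L this]
sees L L this L this L this L this L this bird => sees load L this L this L this L this L this bird   [L -> load]
sees load L this L this L this L this L this bird => sees load load this L this L this L this L this bird   [L -> load]
sees load load this L this L this L this L this bird => sees load load this load this L this L this L this bird   [L -> load]
sees load load this load this L this L this L this bird => sees load load this load this load this L this L this bird   [L -> load]
sees load load this load this load this L this L this bird => sees load load this load this load this load this L this bird   [L -> load]
sees load load this load this load this load this L this bird => sees load load this load this load this load this load this bird   [L -> load]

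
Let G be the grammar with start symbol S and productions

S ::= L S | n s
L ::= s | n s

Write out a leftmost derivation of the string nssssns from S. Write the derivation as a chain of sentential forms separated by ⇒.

S ⇒ LS   [S ::= L S]
LS ⇒ nsS   [L ::= n s]
nsS ⇒ nsLS   [S ::= L S]
nsLS ⇒ nssS   [L ::= s]
nssS ⇒ nssLS   [S ::= L S]
nssLS ⇒ nsssS   [L ::= s]
nsssS ⇒ nsssLS   [S ::= L S]
nsssLS ⇒ nssssS   [L ::= s]
nssssS ⇒ nssssns   [S ::= n s]

S⇒LS⇒nsS⇒nsLS⇒nssS⇒nssLS⇒nsssS⇒nsssLS⇒nssssS⇒nssssns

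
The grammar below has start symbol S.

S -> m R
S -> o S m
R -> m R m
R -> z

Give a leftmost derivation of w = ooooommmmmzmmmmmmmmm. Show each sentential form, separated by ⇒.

S ⇒ oSm   [S -> o S m]
oSm ⇒ ooSmm   [S -> o S m]
ooSmm ⇒ oooSmmm   [S -> o S m]
oooSmmm ⇒ ooooSmmmm   [S -> o S m]
ooooSmmmm ⇒ oooooSmmmmm   [S -> o S m]
oooooSmmmmm ⇒ ooooomRmmmmm   [S -> m R]
ooooomRmmmmm ⇒ ooooommRmmmmmm   [R -> m R m]
ooooommRmmmmmm ⇒ ooooommmRmmmmmmm   [R -> m R m]
ooooommmRmmmmmmm ⇒ ooooommmmRmmmmmmmm   [R -> m R m]
ooooommmmRmmmmmmmm ⇒ ooooommmmmRmmmmmmmmm   [R -> m R m]
ooooommmmmRmmmmmmmmm ⇒ ooooommmmmzmmmmmmmmm   [R -> z]

S ⇒ oSm ⇒ ooSmm ⇒ oooSmmm ⇒ ooooSmmmm ⇒ oooooSmmmmm ⇒ ooooomRmmmmm ⇒ ooooommRmmmmmm ⇒ ooooommmRmmmmmmm ⇒ ooooommmmRmmmmmmmm ⇒ ooooommmmmRmmmmmmmmm ⇒ ooooommmmmzmmmmmmmmm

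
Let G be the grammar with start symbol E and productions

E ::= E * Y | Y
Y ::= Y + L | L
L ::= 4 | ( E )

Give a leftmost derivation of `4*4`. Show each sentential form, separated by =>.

E => E*Y   [E ::= E * Y]
E*Y => Y*Y   [E ::= Y]
Y*Y => L*Y   [Y ::= L]
L*Y => 4*Y   [L ::= 4]
4*Y => 4*L   [Y ::= L]
4*L => 4*4   [L ::= 4]

E=>E*Y=>Y*Y=>L*Y=>4*Y=>4*L=>4*4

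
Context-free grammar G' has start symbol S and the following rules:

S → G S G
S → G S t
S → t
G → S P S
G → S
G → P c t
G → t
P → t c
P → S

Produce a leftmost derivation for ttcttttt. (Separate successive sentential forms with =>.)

S => GSt => SSt => GSGSt => SPSSGSt => tPSSGSt => ttcSSGSt => ttctSGSt => ttcttGSt => ttctttSt => ttcttttt

S => GSt   [S → G S t]
GSt => SSt   [G → S]
SSt => GSGSt   [S → G S G]
GSGSt => SPSSGSt   [G → S P S]
SPSSGSt => tPSSGSt   [S → t]
tPSSGSt => ttcSSGSt   [P → t c]
ttcSSGSt => ttctSGSt   [S → t]
ttctSGSt => ttcttGSt   [S → t]
ttcttGSt => ttctttSt   [G → t]
ttctttSt => ttcttttt   [S → t]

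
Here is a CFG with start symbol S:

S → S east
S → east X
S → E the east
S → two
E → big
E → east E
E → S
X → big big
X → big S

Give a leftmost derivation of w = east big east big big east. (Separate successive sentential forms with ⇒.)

S ⇒ S east   [S → S east]
S east ⇒ east X east   [S → east X]
east X east ⇒ east big S east   [X → big S]
east big S east ⇒ east big east X east   [S → east X]
east big east X east ⇒ east big east big big east   [X → big big]

S ⇒ S east ⇒ east X east ⇒ east big S east ⇒ east big east X east ⇒ east big east big big east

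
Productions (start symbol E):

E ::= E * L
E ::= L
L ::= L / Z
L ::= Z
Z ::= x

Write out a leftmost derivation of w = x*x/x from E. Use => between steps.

E => E*L   [E ::= E * L]
E*L => L*L   [E ::= L]
L*L => Z*L   [L ::= Z]
Z*L => x*L   [Z ::= x]
x*L => x*L/Z   [L ::= L / Z]
x*L/Z => x*Z/Z   [L ::= Z]
x*Z/Z => x*x/Z   [Z ::= x]
x*x/Z => x*x/x   [Z ::= x]

E => E*L => L*L => Z*L => x*L => x*L/Z => x*Z/Z => x*x/Z => x*x/x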